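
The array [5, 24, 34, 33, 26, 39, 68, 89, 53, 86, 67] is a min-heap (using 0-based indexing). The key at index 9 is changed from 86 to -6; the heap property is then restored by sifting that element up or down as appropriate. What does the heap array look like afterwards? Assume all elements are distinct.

[-6, 5, 34, 33, 24, 39, 68, 89, 53, 26, 67]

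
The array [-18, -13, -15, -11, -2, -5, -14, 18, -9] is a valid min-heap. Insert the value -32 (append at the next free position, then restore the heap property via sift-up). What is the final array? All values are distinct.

[-32, -18, -15, -11, -13, -5, -14, 18, -9, -2]

append -32 at index 9 → [-18, -13, -15, -11, -2, -5, -14, 18, -9, -32]
-32 < parent -2 at index 4, swap → [-18, -13, -15, -11, -32, -5, -14, 18, -9, -2]
-32 < parent -13 at index 1, swap → [-18, -32, -15, -11, -13, -5, -14, 18, -9, -2]
-32 < parent -18 at index 0, swap → [-32, -18, -15, -11, -13, -5, -14, 18, -9, -2]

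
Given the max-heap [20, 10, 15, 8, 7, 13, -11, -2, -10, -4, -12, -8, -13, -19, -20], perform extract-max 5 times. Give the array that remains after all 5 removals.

[7, -2, -8, -10, -4, -13, -11, -19, -12, -20]

extract-max #1 returns 20:
  remove root 20; move last element -20 to root → [-20, 10, 15, 8, 7, 13, -11, -2, -10, -4, -12, -8, -13, -19]
  -20 vs larger child 15 at index 2, swap → [15, 10, -20, 8, 7, 13, -11, -2, -10, -4, -12, -8, -13, -19]
  -20 vs larger child 13 at index 5, swap → [15, 10, 13, 8, 7, -20, -11, -2, -10, -4, -12, -8, -13, -19]
  -20 vs larger child -8 at index 11, swap → [15, 10, 13, 8, 7, -8, -11, -2, -10, -4, -12, -20, -13, -19]
extract-max #2 returns 15:
  remove root 15; move last element -19 to root → [-19, 10, 13, 8, 7, -8, -11, -2, -10, -4, -12, -20, -13]
  -19 vs larger child 13 at index 2, swap → [13, 10, -19, 8, 7, -8, -11, -2, -10, -4, -12, -20, -13]
  -19 vs larger child -8 at index 5, swap → [13, 10, -8, 8, 7, -19, -11, -2, -10, -4, -12, -20, -13]
  -19 vs larger child -13 at index 12, swap → [13, 10, -8, 8, 7, -13, -11, -2, -10, -4, -12, -20, -19]
extract-max #3 returns 13:
  remove root 13; move last element -19 to root → [-19, 10, -8, 8, 7, -13, -11, -2, -10, -4, -12, -20]
  -19 vs larger child 10 at index 1, swap → [10, -19, -8, 8, 7, -13, -11, -2, -10, -4, -12, -20]
  -19 vs larger child 8 at index 3, swap → [10, 8, -8, -19, 7, -13, -11, -2, -10, -4, -12, -20]
  -19 vs larger child -2 at index 7, swap → [10, 8, -8, -2, 7, -13, -11, -19, -10, -4, -12, -20]
extract-max #4 returns 10:
  remove root 10; move last element -20 to root → [-20, 8, -8, -2, 7, -13, -11, -19, -10, -4, -12]
  -20 vs larger child 8 at index 1, swap → [8, -20, -8, -2, 7, -13, -11, -19, -10, -4, -12]
  -20 vs larger child 7 at index 4, swap → [8, 7, -8, -2, -20, -13, -11, -19, -10, -4, -12]
  -20 vs larger child -4 at index 9, swap → [8, 7, -8, -2, -4, -13, -11, -19, -10, -20, -12]
extract-max #5 returns 8:
  remove root 8; move last element -12 to root → [-12, 7, -8, -2, -4, -13, -11, -19, -10, -20]
  -12 vs larger child 7 at index 1, swap → [7, -12, -8, -2, -4, -13, -11, -19, -10, -20]
  -12 vs larger child -2 at index 3, swap → [7, -2, -8, -12, -4, -13, -11, -19, -10, -20]
  -12 vs larger child -10 at index 8, swap → [7, -2, -8, -10, -4, -13, -11, -19, -12, -20]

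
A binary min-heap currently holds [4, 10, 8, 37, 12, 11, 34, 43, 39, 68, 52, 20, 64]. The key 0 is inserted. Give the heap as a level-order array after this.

[0, 10, 4, 37, 12, 11, 8, 43, 39, 68, 52, 20, 64, 34]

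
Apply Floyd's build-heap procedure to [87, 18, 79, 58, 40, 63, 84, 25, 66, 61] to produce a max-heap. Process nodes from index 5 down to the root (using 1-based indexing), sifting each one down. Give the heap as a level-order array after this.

[87, 66, 84, 58, 61, 63, 79, 25, 18, 40]

sift down from index 5:
  40 vs only child 61 at index 10, swap → [87, 18, 79, 58, 61, 63, 84, 25, 66, 40]
sift down from index 4:
  58 vs larger child 66 at index 9, swap → [87, 18, 79, 66, 61, 63, 84, 25, 58, 40]
sift down from index 3:
  79 vs larger child 84 at index 7, swap → [87, 18, 84, 66, 61, 63, 79, 25, 58, 40]
sift down from index 2:
  18 vs larger child 66 at index 4, swap → [87, 66, 84, 18, 61, 63, 79, 25, 58, 40]
  18 vs larger child 58 at index 9, swap → [87, 66, 84, 58, 61, 63, 79, 25, 18, 40]
sift down from index 1: already satisfies heap property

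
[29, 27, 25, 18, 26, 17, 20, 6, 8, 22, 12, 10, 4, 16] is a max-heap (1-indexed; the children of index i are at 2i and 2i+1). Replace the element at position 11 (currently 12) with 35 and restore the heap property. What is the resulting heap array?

[35, 29, 25, 18, 27, 17, 20, 6, 8, 22, 26, 10, 4, 16]

set index 11 from 12 to 35 → [29, 27, 25, 18, 26, 17, 20, 6, 8, 22, 35, 10, 4, 16]
35 > parent 26 at index 5, swap → [29, 27, 25, 18, 35, 17, 20, 6, 8, 22, 26, 10, 4, 16]
35 > parent 27 at index 2, swap → [29, 35, 25, 18, 27, 17, 20, 6, 8, 22, 26, 10, 4, 16]
35 > parent 29 at index 1, swap → [35, 29, 25, 18, 27, 17, 20, 6, 8, 22, 26, 10, 4, 16]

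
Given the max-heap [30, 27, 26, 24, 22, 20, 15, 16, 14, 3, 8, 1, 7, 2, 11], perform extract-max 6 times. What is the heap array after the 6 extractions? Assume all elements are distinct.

[16, 14, 15, 11, 8, 7, 2, 3, 1]

extract-max #1 returns 30:
  remove root 30; move last element 11 to root → [11, 27, 26, 24, 22, 20, 15, 16, 14, 3, 8, 1, 7, 2]
  11 vs larger child 27 at index 1, swap → [27, 11, 26, 24, 22, 20, 15, 16, 14, 3, 8, 1, 7, 2]
  11 vs larger child 24 at index 3, swap → [27, 24, 26, 11, 22, 20, 15, 16, 14, 3, 8, 1, 7, 2]
  11 vs larger child 16 at index 7, swap → [27, 24, 26, 16, 22, 20, 15, 11, 14, 3, 8, 1, 7, 2]
extract-max #2 returns 27:
  remove root 27; move last element 2 to root → [2, 24, 26, 16, 22, 20, 15, 11, 14, 3, 8, 1, 7]
  2 vs larger child 26 at index 2, swap → [26, 24, 2, 16, 22, 20, 15, 11, 14, 3, 8, 1, 7]
  2 vs larger child 20 at index 5, swap → [26, 24, 20, 16, 22, 2, 15, 11, 14, 3, 8, 1, 7]
  2 vs larger child 7 at index 12, swap → [26, 24, 20, 16, 22, 7, 15, 11, 14, 3, 8, 1, 2]
extract-max #3 returns 26:
  remove root 26; move last element 2 to root → [2, 24, 20, 16, 22, 7, 15, 11, 14, 3, 8, 1]
  2 vs larger child 24 at index 1, swap → [24, 2, 20, 16, 22, 7, 15, 11, 14, 3, 8, 1]
  2 vs larger child 22 at index 4, swap → [24, 22, 20, 16, 2, 7, 15, 11, 14, 3, 8, 1]
  2 vs larger child 8 at index 10, swap → [24, 22, 20, 16, 8, 7, 15, 11, 14, 3, 2, 1]
extract-max #4 returns 24:
  remove root 24; move last element 1 to root → [1, 22, 20, 16, 8, 7, 15, 11, 14, 3, 2]
  1 vs larger child 22 at index 1, swap → [22, 1, 20, 16, 8, 7, 15, 11, 14, 3, 2]
  1 vs larger child 16 at index 3, swap → [22, 16, 20, 1, 8, 7, 15, 11, 14, 3, 2]
  1 vs larger child 14 at index 8, swap → [22, 16, 20, 14, 8, 7, 15, 11, 1, 3, 2]
extract-max #5 returns 22:
  remove root 22; move last element 2 to root → [2, 16, 20, 14, 8, 7, 15, 11, 1, 3]
  2 vs larger child 20 at index 2, swap → [20, 16, 2, 14, 8, 7, 15, 11, 1, 3]
  2 vs larger child 15 at index 6, swap → [20, 16, 15, 14, 8, 7, 2, 11, 1, 3]
extract-max #6 returns 20:
  remove root 20; move last element 3 to root → [3, 16, 15, 14, 8, 7, 2, 11, 1]
  3 vs larger child 16 at index 1, swap → [16, 3, 15, 14, 8, 7, 2, 11, 1]
  3 vs larger child 14 at index 3, swap → [16, 14, 15, 3, 8, 7, 2, 11, 1]
  3 vs larger child 11 at index 7, swap → [16, 14, 15, 11, 8, 7, 2, 3, 1]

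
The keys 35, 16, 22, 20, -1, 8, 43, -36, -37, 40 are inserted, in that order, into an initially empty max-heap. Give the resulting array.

[43, 40, 35, 16, 20, 8, 22, -36, -37, -1]

Insert 35:
  append 35 at index 0 → [35] (no swap needed)
Insert 16:
  append 16 at index 1 → [35, 16] (no swap needed)
Insert 22:
  append 22 at index 2 → [35, 16, 22] (no swap needed)
Insert 20:
  append 20 at index 3 → [35, 16, 22, 20]
  20 > parent 16 at index 1, swap → [35, 20, 22, 16]
Insert -1:
  append -1 at index 4 → [35, 20, 22, 16, -1] (no swap needed)
Insert 8:
  append 8 at index 5 → [35, 20, 22, 16, -1, 8] (no swap needed)
Insert 43:
  append 43 at index 6 → [35, 20, 22, 16, -1, 8, 43]
  43 > parent 22 at index 2, swap → [35, 20, 43, 16, -1, 8, 22]
  43 > parent 35 at index 0, swap → [43, 20, 35, 16, -1, 8, 22]
Insert -36:
  append -36 at index 7 → [43, 20, 35, 16, -1, 8, 22, -36] (no swap needed)
Insert -37:
  append -37 at index 8 → [43, 20, 35, 16, -1, 8, 22, -36, -37] (no swap needed)
Insert 40:
  append 40 at index 9 → [43, 20, 35, 16, -1, 8, 22, -36, -37, 40]
  40 > parent -1 at index 4, swap → [43, 20, 35, 16, 40, 8, 22, -36, -37, -1]
  40 > parent 20 at index 1, swap → [43, 40, 35, 16, 20, 8, 22, -36, -37, -1]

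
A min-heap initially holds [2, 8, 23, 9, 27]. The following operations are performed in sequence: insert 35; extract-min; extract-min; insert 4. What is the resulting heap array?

[4, 9, 23, 35, 27]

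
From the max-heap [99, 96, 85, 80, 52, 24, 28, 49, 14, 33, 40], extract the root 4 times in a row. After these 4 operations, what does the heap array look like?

[52, 49, 33, 40, 14, 24, 28]

extract-max #1 returns 99:
  remove root 99; move last element 40 to root → [40, 96, 85, 80, 52, 24, 28, 49, 14, 33]
  40 vs larger child 96 at index 1, swap → [96, 40, 85, 80, 52, 24, 28, 49, 14, 33]
  40 vs larger child 80 at index 3, swap → [96, 80, 85, 40, 52, 24, 28, 49, 14, 33]
  40 vs larger child 49 at index 7, swap → [96, 80, 85, 49, 52, 24, 28, 40, 14, 33]
extract-max #2 returns 96:
  remove root 96; move last element 33 to root → [33, 80, 85, 49, 52, 24, 28, 40, 14]
  33 vs larger child 85 at index 2, swap → [85, 80, 33, 49, 52, 24, 28, 40, 14]
extract-max #3 returns 85:
  remove root 85; move last element 14 to root → [14, 80, 33, 49, 52, 24, 28, 40]
  14 vs larger child 80 at index 1, swap → [80, 14, 33, 49, 52, 24, 28, 40]
  14 vs larger child 52 at index 4, swap → [80, 52, 33, 49, 14, 24, 28, 40]
extract-max #4 returns 80:
  remove root 80; move last element 40 to root → [40, 52, 33, 49, 14, 24, 28]
  40 vs larger child 52 at index 1, swap → [52, 40, 33, 49, 14, 24, 28]
  40 vs larger child 49 at index 3, swap → [52, 49, 33, 40, 14, 24, 28]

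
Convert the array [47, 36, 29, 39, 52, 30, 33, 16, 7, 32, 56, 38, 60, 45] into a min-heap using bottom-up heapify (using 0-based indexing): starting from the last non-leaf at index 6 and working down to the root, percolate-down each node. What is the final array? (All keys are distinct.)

[7, 16, 29, 36, 32, 30, 33, 47, 39, 52, 56, 38, 60, 45]

sift down from index 6: already satisfies heap property
sift down from index 5: already satisfies heap property
sift down from index 4:
  52 vs smaller child 32 at index 9, swap → [47, 36, 29, 39, 32, 30, 33, 16, 7, 52, 56, 38, 60, 45]
sift down from index 3:
  39 vs smaller child 7 at index 8, swap → [47, 36, 29, 7, 32, 30, 33, 16, 39, 52, 56, 38, 60, 45]
sift down from index 2: already satisfies heap property
sift down from index 1:
  36 vs smaller child 7 at index 3, swap → [47, 7, 29, 36, 32, 30, 33, 16, 39, 52, 56, 38, 60, 45]
  36 vs smaller child 16 at index 7, swap → [47, 7, 29, 16, 32, 30, 33, 36, 39, 52, 56, 38, 60, 45]
sift down from index 0:
  47 vs smaller child 7 at index 1, swap → [7, 47, 29, 16, 32, 30, 33, 36, 39, 52, 56, 38, 60, 45]
  47 vs smaller child 16 at index 3, swap → [7, 16, 29, 47, 32, 30, 33, 36, 39, 52, 56, 38, 60, 45]
  47 vs smaller child 36 at index 7, swap → [7, 16, 29, 36, 32, 30, 33, 47, 39, 52, 56, 38, 60, 45]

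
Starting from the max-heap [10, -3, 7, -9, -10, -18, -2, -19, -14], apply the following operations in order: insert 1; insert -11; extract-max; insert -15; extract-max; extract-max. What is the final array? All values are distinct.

[-2, -3, -11, -9, -10, -18, -15, -19, -14]

insert 1:
  append 1 at index 9 → [10, -3, 7, -9, -10, -18, -2, -19, -14, 1]
  1 > parent -10 at index 4, swap → [10, -3, 7, -9, 1, -18, -2, -19, -14, -10]
  1 > parent -3 at index 1, swap → [10, 1, 7, -9, -3, -18, -2, -19, -14, -10]
insert -11:
  append -11 at index 10 → [10, 1, 7, -9, -3, -18, -2, -19, -14, -10, -11] (no swap needed)
extract-max → returns 10:
  remove root 10; move last element -11 to root → [-11, 1, 7, -9, -3, -18, -2, -19, -14, -10]
  -11 vs larger child 7 at index 2, swap → [7, 1, -11, -9, -3, -18, -2, -19, -14, -10]
  -11 vs larger child -2 at index 6, swap → [7, 1, -2, -9, -3, -18, -11, -19, -14, -10]
insert -15:
  append -15 at index 10 → [7, 1, -2, -9, -3, -18, -11, -19, -14, -10, -15] (no swap needed)
extract-max → returns 7:
  remove root 7; move last element -15 to root → [-15, 1, -2, -9, -3, -18, -11, -19, -14, -10]
  -15 vs larger child 1 at index 1, swap → [1, -15, -2, -9, -3, -18, -11, -19, -14, -10]
  -15 vs larger child -3 at index 4, swap → [1, -3, -2, -9, -15, -18, -11, -19, -14, -10]
  -15 vs only child -10 at index 9, swap → [1, -3, -2, -9, -10, -18, -11, -19, -14, -15]
extract-max → returns 1:
  remove root 1; move last element -15 to root → [-15, -3, -2, -9, -10, -18, -11, -19, -14]
  -15 vs larger child -2 at index 2, swap → [-2, -3, -15, -9, -10, -18, -11, -19, -14]
  -15 vs larger child -11 at index 6, swap → [-2, -3, -11, -9, -10, -18, -15, -19, -14]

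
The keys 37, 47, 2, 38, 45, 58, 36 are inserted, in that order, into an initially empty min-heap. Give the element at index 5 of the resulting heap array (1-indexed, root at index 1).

Insert 37:
  append 37 at index 1 → [37] (no swap needed)
Insert 47:
  append 47 at index 2 → [37, 47] (no swap needed)
Insert 2:
  append 2 at index 3 → [37, 47, 2]
  2 < parent 37 at index 1, swap → [2, 47, 37]
Insert 38:
  append 38 at index 4 → [2, 47, 37, 38]
  38 < parent 47 at index 2, swap → [2, 38, 37, 47]
Insert 45:
  append 45 at index 5 → [2, 38, 37, 47, 45] (no swap needed)
Insert 58:
  append 58 at index 6 → [2, 38, 37, 47, 45, 58] (no swap needed)
Insert 36:
  append 36 at index 7 → [2, 38, 37, 47, 45, 58, 36]
  36 < parent 37 at index 3, swap → [2, 38, 36, 47, 45, 58, 37]
resulting array: [2, 38, 36, 47, 45, 58, 37]

45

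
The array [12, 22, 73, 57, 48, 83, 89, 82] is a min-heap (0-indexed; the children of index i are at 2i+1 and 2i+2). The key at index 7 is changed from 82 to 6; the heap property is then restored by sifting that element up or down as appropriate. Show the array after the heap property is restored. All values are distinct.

[6, 12, 73, 22, 48, 83, 89, 57]

set index 7 from 82 to 6 → [12, 22, 73, 57, 48, 83, 89, 6]
6 < parent 57 at index 3, swap → [12, 22, 73, 6, 48, 83, 89, 57]
6 < parent 22 at index 1, swap → [12, 6, 73, 22, 48, 83, 89, 57]
6 < parent 12 at index 0, swap → [6, 12, 73, 22, 48, 83, 89, 57]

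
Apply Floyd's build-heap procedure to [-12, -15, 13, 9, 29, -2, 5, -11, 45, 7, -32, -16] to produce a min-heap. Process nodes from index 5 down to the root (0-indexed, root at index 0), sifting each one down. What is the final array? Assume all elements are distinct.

sift down from index 5:
  -2 vs only child -16 at index 11, swap → [-12, -15, 13, 9, 29, -16, 5, -11, 45, 7, -32, -2]
sift down from index 4:
  29 vs smaller child -32 at index 10, swap → [-12, -15, 13, 9, -32, -16, 5, -11, 45, 7, 29, -2]
sift down from index 3:
  9 vs smaller child -11 at index 7, swap → [-12, -15, 13, -11, -32, -16, 5, 9, 45, 7, 29, -2]
sift down from index 2:
  13 vs smaller child -16 at index 5, swap → [-12, -15, -16, -11, -32, 13, 5, 9, 45, 7, 29, -2]
  13 vs only child -2 at index 11, swap → [-12, -15, -16, -11, -32, -2, 5, 9, 45, 7, 29, 13]
sift down from index 1:
  -15 vs smaller child -32 at index 4, swap → [-12, -32, -16, -11, -15, -2, 5, 9, 45, 7, 29, 13]
sift down from index 0:
  -12 vs smaller child -32 at index 1, swap → [-32, -12, -16, -11, -15, -2, 5, 9, 45, 7, 29, 13]
  -12 vs smaller child -15 at index 4, swap → [-32, -15, -16, -11, -12, -2, 5, 9, 45, 7, 29, 13]

[-32, -15, -16, -11, -12, -2, 5, 9, 45, 7, 29, 13]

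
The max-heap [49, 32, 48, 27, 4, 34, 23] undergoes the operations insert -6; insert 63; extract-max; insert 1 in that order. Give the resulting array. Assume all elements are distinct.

[49, 32, 48, 27, 4, 34, 23, -6, 1]

insert -6:
  append -6 at index 7 → [49, 32, 48, 27, 4, 34, 23, -6] (no swap needed)
insert 63:
  append 63 at index 8 → [49, 32, 48, 27, 4, 34, 23, -6, 63]
  63 > parent 27 at index 3, swap → [49, 32, 48, 63, 4, 34, 23, -6, 27]
  63 > parent 32 at index 1, swap → [49, 63, 48, 32, 4, 34, 23, -6, 27]
  63 > parent 49 at index 0, swap → [63, 49, 48, 32, 4, 34, 23, -6, 27]
extract-max → returns 63:
  remove root 63; move last element 27 to root → [27, 49, 48, 32, 4, 34, 23, -6]
  27 vs larger child 49 at index 1, swap → [49, 27, 48, 32, 4, 34, 23, -6]
  27 vs larger child 32 at index 3, swap → [49, 32, 48, 27, 4, 34, 23, -6]
insert 1:
  append 1 at index 8 → [49, 32, 48, 27, 4, 34, 23, -6, 1] (no swap needed)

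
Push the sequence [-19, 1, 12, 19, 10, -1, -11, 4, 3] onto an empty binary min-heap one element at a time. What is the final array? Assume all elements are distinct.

[-19, 1, -11, 3, 10, 12, -1, 19, 4]

Insert -19:
  append -19 at index 0 → [-19] (no swap needed)
Insert 1:
  append 1 at index 1 → [-19, 1] (no swap needed)
Insert 12:
  append 12 at index 2 → [-19, 1, 12] (no swap needed)
Insert 19:
  append 19 at index 3 → [-19, 1, 12, 19] (no swap needed)
Insert 10:
  append 10 at index 4 → [-19, 1, 12, 19, 10] (no swap needed)
Insert -1:
  append -1 at index 5 → [-19, 1, 12, 19, 10, -1]
  -1 < parent 12 at index 2, swap → [-19, 1, -1, 19, 10, 12]
Insert -11:
  append -11 at index 6 → [-19, 1, -1, 19, 10, 12, -11]
  -11 < parent -1 at index 2, swap → [-19, 1, -11, 19, 10, 12, -1]
Insert 4:
  append 4 at index 7 → [-19, 1, -11, 19, 10, 12, -1, 4]
  4 < parent 19 at index 3, swap → [-19, 1, -11, 4, 10, 12, -1, 19]
Insert 3:
  append 3 at index 8 → [-19, 1, -11, 4, 10, 12, -1, 19, 3]
  3 < parent 4 at index 3, swap → [-19, 1, -11, 3, 10, 12, -1, 19, 4]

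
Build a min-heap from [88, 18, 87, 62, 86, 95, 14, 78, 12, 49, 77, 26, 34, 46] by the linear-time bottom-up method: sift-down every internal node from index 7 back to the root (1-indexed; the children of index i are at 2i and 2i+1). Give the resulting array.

[12, 18, 14, 62, 49, 26, 46, 78, 88, 86, 77, 95, 34, 87]

sift down from index 7: already satisfies heap property
sift down from index 6:
  95 vs smaller child 26 at index 12, swap → [88, 18, 87, 62, 86, 26, 14, 78, 12, 49, 77, 95, 34, 46]
sift down from index 5:
  86 vs smaller child 49 at index 10, swap → [88, 18, 87, 62, 49, 26, 14, 78, 12, 86, 77, 95, 34, 46]
sift down from index 4:
  62 vs smaller child 12 at index 9, swap → [88, 18, 87, 12, 49, 26, 14, 78, 62, 86, 77, 95, 34, 46]
sift down from index 3:
  87 vs smaller child 14 at index 7, swap → [88, 18, 14, 12, 49, 26, 87, 78, 62, 86, 77, 95, 34, 46]
  87 vs only child 46 at index 14, swap → [88, 18, 14, 12, 49, 26, 46, 78, 62, 86, 77, 95, 34, 87]
sift down from index 2:
  18 vs smaller child 12 at index 4, swap → [88, 12, 14, 18, 49, 26, 46, 78, 62, 86, 77, 95, 34, 87]
sift down from index 1:
  88 vs smaller child 12 at index 2, swap → [12, 88, 14, 18, 49, 26, 46, 78, 62, 86, 77, 95, 34, 87]
  88 vs smaller child 18 at index 4, swap → [12, 18, 14, 88, 49, 26, 46, 78, 62, 86, 77, 95, 34, 87]
  88 vs smaller child 62 at index 9, swap → [12, 18, 14, 62, 49, 26, 46, 78, 88, 86, 77, 95, 34, 87]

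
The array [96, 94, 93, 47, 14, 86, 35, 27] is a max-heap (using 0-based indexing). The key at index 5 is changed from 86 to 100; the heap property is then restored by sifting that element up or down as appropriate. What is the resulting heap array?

[100, 94, 96, 47, 14, 93, 35, 27]

set index 5 from 86 to 100 → [96, 94, 93, 47, 14, 100, 35, 27]
100 > parent 93 at index 2, swap → [96, 94, 100, 47, 14, 93, 35, 27]
100 > parent 96 at index 0, swap → [100, 94, 96, 47, 14, 93, 35, 27]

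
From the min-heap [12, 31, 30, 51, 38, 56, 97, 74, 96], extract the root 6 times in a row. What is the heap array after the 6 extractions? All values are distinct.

[74, 97, 96]

extract-min #1 returns 12:
  remove root 12; move last element 96 to root → [96, 31, 30, 51, 38, 56, 97, 74]
  96 vs smaller child 30 at index 2, swap → [30, 31, 96, 51, 38, 56, 97, 74]
  96 vs smaller child 56 at index 5, swap → [30, 31, 56, 51, 38, 96, 97, 74]
extract-min #2 returns 30:
  remove root 30; move last element 74 to root → [74, 31, 56, 51, 38, 96, 97]
  74 vs smaller child 31 at index 1, swap → [31, 74, 56, 51, 38, 96, 97]
  74 vs smaller child 38 at index 4, swap → [31, 38, 56, 51, 74, 96, 97]
extract-min #3 returns 31:
  remove root 31; move last element 97 to root → [97, 38, 56, 51, 74, 96]
  97 vs smaller child 38 at index 1, swap → [38, 97, 56, 51, 74, 96]
  97 vs smaller child 51 at index 3, swap → [38, 51, 56, 97, 74, 96]
extract-min #4 returns 38:
  remove root 38; move last element 96 to root → [96, 51, 56, 97, 74]
  96 vs smaller child 51 at index 1, swap → [51, 96, 56, 97, 74]
  96 vs smaller child 74 at index 4, swap → [51, 74, 56, 97, 96]
extract-min #5 returns 51:
  remove root 51; move last element 96 to root → [96, 74, 56, 97]
  96 vs smaller child 56 at index 2, swap → [56, 74, 96, 97]
extract-min #6 returns 56:
  remove root 56; move last element 97 to root → [97, 74, 96]
  97 vs smaller child 74 at index 1, swap → [74, 97, 96]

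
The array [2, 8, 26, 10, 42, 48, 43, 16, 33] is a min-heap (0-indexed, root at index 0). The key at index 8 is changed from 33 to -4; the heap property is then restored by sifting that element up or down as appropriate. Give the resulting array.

set index 8 from 33 to -4 → [2, 8, 26, 10, 42, 48, 43, 16, -4]
-4 < parent 10 at index 3, swap → [2, 8, 26, -4, 42, 48, 43, 16, 10]
-4 < parent 8 at index 1, swap → [2, -4, 26, 8, 42, 48, 43, 16, 10]
-4 < parent 2 at index 0, swap → [-4, 2, 26, 8, 42, 48, 43, 16, 10]

[-4, 2, 26, 8, 42, 48, 43, 16, 10]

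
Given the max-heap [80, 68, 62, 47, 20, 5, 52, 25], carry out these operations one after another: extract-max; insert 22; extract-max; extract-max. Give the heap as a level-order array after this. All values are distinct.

[52, 47, 22, 25, 20, 5]

extract-max → returns 80:
  remove root 80; move last element 25 to root → [25, 68, 62, 47, 20, 5, 52]
  25 vs larger child 68 at index 1, swap → [68, 25, 62, 47, 20, 5, 52]
  25 vs larger child 47 at index 3, swap → [68, 47, 62, 25, 20, 5, 52]
insert 22:
  append 22 at index 7 → [68, 47, 62, 25, 20, 5, 52, 22] (no swap needed)
extract-max → returns 68:
  remove root 68; move last element 22 to root → [22, 47, 62, 25, 20, 5, 52]
  22 vs larger child 62 at index 2, swap → [62, 47, 22, 25, 20, 5, 52]
  22 vs larger child 52 at index 6, swap → [62, 47, 52, 25, 20, 5, 22]
extract-max → returns 62:
  remove root 62; move last element 22 to root → [22, 47, 52, 25, 20, 5]
  22 vs larger child 52 at index 2, swap → [52, 47, 22, 25, 20, 5]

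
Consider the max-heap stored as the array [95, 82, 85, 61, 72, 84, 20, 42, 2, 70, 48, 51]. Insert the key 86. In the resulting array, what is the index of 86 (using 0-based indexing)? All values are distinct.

2

append 86 at index 12 → [95, 82, 85, 61, 72, 84, 20, 42, 2, 70, 48, 51, 86]
86 > parent 84 at index 5, swap → [95, 82, 85, 61, 72, 86, 20, 42, 2, 70, 48, 51, 84]
86 > parent 85 at index 2, swap → [95, 82, 86, 61, 72, 85, 20, 42, 2, 70, 48, 51, 84]
resulting array: [95, 82, 86, 61, 72, 85, 20, 42, 2, 70, 48, 51, 84]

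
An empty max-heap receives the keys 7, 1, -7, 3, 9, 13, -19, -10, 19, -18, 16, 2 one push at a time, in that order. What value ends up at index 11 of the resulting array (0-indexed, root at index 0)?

Insert 7:
  append 7 at index 0 → [7] (no swap needed)
Insert 1:
  append 1 at index 1 → [7, 1] (no swap needed)
Insert -7:
  append -7 at index 2 → [7, 1, -7] (no swap needed)
Insert 3:
  append 3 at index 3 → [7, 1, -7, 3]
  3 > parent 1 at index 1, swap → [7, 3, -7, 1]
Insert 9:
  append 9 at index 4 → [7, 3, -7, 1, 9]
  9 > parent 3 at index 1, swap → [7, 9, -7, 1, 3]
  9 > parent 7 at index 0, swap → [9, 7, -7, 1, 3]
Insert 13:
  append 13 at index 5 → [9, 7, -7, 1, 3, 13]
  13 > parent -7 at index 2, swap → [9, 7, 13, 1, 3, -7]
  13 > parent 9 at index 0, swap → [13, 7, 9, 1, 3, -7]
Insert -19:
  append -19 at index 6 → [13, 7, 9, 1, 3, -7, -19] (no swap needed)
Insert -10:
  append -10 at index 7 → [13, 7, 9, 1, 3, -7, -19, -10] (no swap needed)
Insert 19:
  append 19 at index 8 → [13, 7, 9, 1, 3, -7, -19, -10, 19]
  19 > parent 1 at index 3, swap → [13, 7, 9, 19, 3, -7, -19, -10, 1]
  19 > parent 7 at index 1, swap → [13, 19, 9, 7, 3, -7, -19, -10, 1]
  19 > parent 13 at index 0, swap → [19, 13, 9, 7, 3, -7, -19, -10, 1]
Insert -18:
  append -18 at index 9 → [19, 13, 9, 7, 3, -7, -19, -10, 1, -18] (no swap needed)
Insert 16:
  append 16 at index 10 → [19, 13, 9, 7, 3, -7, -19, -10, 1, -18, 16]
  16 > parent 3 at index 4, swap → [19, 13, 9, 7, 16, -7, -19, -10, 1, -18, 3]
  16 > parent 13 at index 1, swap → [19, 16, 9, 7, 13, -7, -19, -10, 1, -18, 3]
Insert 2:
  append 2 at index 11 → [19, 16, 9, 7, 13, -7, -19, -10, 1, -18, 3, 2]
  2 > parent -7 at index 5, swap → [19, 16, 9, 7, 13, 2, -19, -10, 1, -18, 3, -7]
resulting array: [19, 16, 9, 7, 13, 2, -19, -10, 1, -18, 3, -7]

-7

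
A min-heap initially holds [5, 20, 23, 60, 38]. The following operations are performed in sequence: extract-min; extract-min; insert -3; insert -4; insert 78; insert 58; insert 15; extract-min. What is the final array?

[-3, 15, 58, 38, 23, 78, 60]

extract-min → returns 5:
  remove root 5; move last element 38 to root → [38, 20, 23, 60]
  38 vs smaller child 20 at index 1, swap → [20, 38, 23, 60]
extract-min → returns 20:
  remove root 20; move last element 60 to root → [60, 38, 23]
  60 vs smaller child 23 at index 2, swap → [23, 38, 60]
insert -3:
  append -3 at index 3 → [23, 38, 60, -3]
  -3 < parent 38 at index 1, swap → [23, -3, 60, 38]
  -3 < parent 23 at index 0, swap → [-3, 23, 60, 38]
insert -4:
  append -4 at index 4 → [-3, 23, 60, 38, -4]
  -4 < parent 23 at index 1, swap → [-3, -4, 60, 38, 23]
  -4 < parent -3 at index 0, swap → [-4, -3, 60, 38, 23]
insert 78:
  append 78 at index 5 → [-4, -3, 60, 38, 23, 78] (no swap needed)
insert 58:
  append 58 at index 6 → [-4, -3, 60, 38, 23, 78, 58]
  58 < parent 60 at index 2, swap → [-4, -3, 58, 38, 23, 78, 60]
insert 15:
  append 15 at index 7 → [-4, -3, 58, 38, 23, 78, 60, 15]
  15 < parent 38 at index 3, swap → [-4, -3, 58, 15, 23, 78, 60, 38]
extract-min → returns -4:
  remove root -4; move last element 38 to root → [38, -3, 58, 15, 23, 78, 60]
  38 vs smaller child -3 at index 1, swap → [-3, 38, 58, 15, 23, 78, 60]
  38 vs smaller child 15 at index 3, swap → [-3, 15, 58, 38, 23, 78, 60]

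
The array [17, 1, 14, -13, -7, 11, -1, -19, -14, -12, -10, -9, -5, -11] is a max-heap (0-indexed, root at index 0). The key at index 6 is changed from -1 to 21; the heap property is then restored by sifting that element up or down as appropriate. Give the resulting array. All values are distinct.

set index 6 from -1 to 21 → [17, 1, 14, -13, -7, 11, 21, -19, -14, -12, -10, -9, -5, -11]
21 > parent 14 at index 2, swap → [17, 1, 21, -13, -7, 11, 14, -19, -14, -12, -10, -9, -5, -11]
21 > parent 17 at index 0, swap → [21, 1, 17, -13, -7, 11, 14, -19, -14, -12, -10, -9, -5, -11]

[21, 1, 17, -13, -7, 11, 14, -19, -14, -12, -10, -9, -5, -11]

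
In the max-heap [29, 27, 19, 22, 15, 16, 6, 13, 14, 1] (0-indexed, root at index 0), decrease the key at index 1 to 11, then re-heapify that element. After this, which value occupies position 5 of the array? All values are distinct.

set index 1 from 27 to 11 → [29, 11, 19, 22, 15, 16, 6, 13, 14, 1]
11 vs larger child 22 at index 3, swap → [29, 22, 19, 11, 15, 16, 6, 13, 14, 1]
11 vs larger child 14 at index 8, swap → [29, 22, 19, 14, 15, 16, 6, 13, 11, 1]
resulting array: [29, 22, 19, 14, 15, 16, 6, 13, 11, 1]

16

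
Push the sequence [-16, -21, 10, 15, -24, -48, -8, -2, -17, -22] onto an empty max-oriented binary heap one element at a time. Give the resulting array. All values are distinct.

[15, 10, -8, -2, -22, -48, -16, -21, -17, -24]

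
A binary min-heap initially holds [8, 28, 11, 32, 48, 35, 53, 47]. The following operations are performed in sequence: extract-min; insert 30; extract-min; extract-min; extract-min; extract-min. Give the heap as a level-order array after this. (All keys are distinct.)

extract-min → returns 8:
  remove root 8; move last element 47 to root → [47, 28, 11, 32, 48, 35, 53]
  47 vs smaller child 11 at index 2, swap → [11, 28, 47, 32, 48, 35, 53]
  47 vs smaller child 35 at index 5, swap → [11, 28, 35, 32, 48, 47, 53]
insert 30:
  append 30 at index 7 → [11, 28, 35, 32, 48, 47, 53, 30]
  30 < parent 32 at index 3, swap → [11, 28, 35, 30, 48, 47, 53, 32]
extract-min → returns 11:
  remove root 11; move last element 32 to root → [32, 28, 35, 30, 48, 47, 53]
  32 vs smaller child 28 at index 1, swap → [28, 32, 35, 30, 48, 47, 53]
  32 vs smaller child 30 at index 3, swap → [28, 30, 35, 32, 48, 47, 53]
extract-min → returns 28:
  remove root 28; move last element 53 to root → [53, 30, 35, 32, 48, 47]
  53 vs smaller child 30 at index 1, swap → [30, 53, 35, 32, 48, 47]
  53 vs smaller child 32 at index 3, swap → [30, 32, 35, 53, 48, 47]
extract-min → returns 30:
  remove root 30; move last element 47 to root → [47, 32, 35, 53, 48]
  47 vs smaller child 32 at index 1, swap → [32, 47, 35, 53, 48]
extract-min → returns 32:
  remove root 32; move last element 48 to root → [48, 47, 35, 53]
  48 vs smaller child 35 at index 2, swap → [35, 47, 48, 53]

[35, 47, 48, 53]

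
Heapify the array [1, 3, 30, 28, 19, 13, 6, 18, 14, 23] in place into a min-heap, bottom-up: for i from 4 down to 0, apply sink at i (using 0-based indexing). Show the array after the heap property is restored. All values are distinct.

sift down from index 4: already satisfies heap property
sift down from index 3:
  28 vs smaller child 14 at index 8, swap → [1, 3, 30, 14, 19, 13, 6, 18, 28, 23]
sift down from index 2:
  30 vs smaller child 6 at index 6, swap → [1, 3, 6, 14, 19, 13, 30, 18, 28, 23]
sift down from index 1: already satisfies heap property
sift down from index 0: already satisfies heap property

[1, 3, 6, 14, 19, 13, 30, 18, 28, 23]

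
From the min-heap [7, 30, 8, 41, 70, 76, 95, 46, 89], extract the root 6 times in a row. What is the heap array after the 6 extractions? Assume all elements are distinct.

[76, 89, 95]

extract-min #1 returns 7:
  remove root 7; move last element 89 to root → [89, 30, 8, 41, 70, 76, 95, 46]
  89 vs smaller child 8 at index 2, swap → [8, 30, 89, 41, 70, 76, 95, 46]
  89 vs smaller child 76 at index 5, swap → [8, 30, 76, 41, 70, 89, 95, 46]
extract-min #2 returns 8:
  remove root 8; move last element 46 to root → [46, 30, 76, 41, 70, 89, 95]
  46 vs smaller child 30 at index 1, swap → [30, 46, 76, 41, 70, 89, 95]
  46 vs smaller child 41 at index 3, swap → [30, 41, 76, 46, 70, 89, 95]
extract-min #3 returns 30:
  remove root 30; move last element 95 to root → [95, 41, 76, 46, 70, 89]
  95 vs smaller child 41 at index 1, swap → [41, 95, 76, 46, 70, 89]
  95 vs smaller child 46 at index 3, swap → [41, 46, 76, 95, 70, 89]
extract-min #4 returns 41:
  remove root 41; move last element 89 to root → [89, 46, 76, 95, 70]
  89 vs smaller child 46 at index 1, swap → [46, 89, 76, 95, 70]
  89 vs smaller child 70 at index 4, swap → [46, 70, 76, 95, 89]
extract-min #5 returns 46:
  remove root 46; move last element 89 to root → [89, 70, 76, 95]
  89 vs smaller child 70 at index 1, swap → [70, 89, 76, 95]
extract-min #6 returns 70:
  remove root 70; move last element 95 to root → [95, 89, 76]
  95 vs smaller child 76 at index 2, swap → [76, 89, 95]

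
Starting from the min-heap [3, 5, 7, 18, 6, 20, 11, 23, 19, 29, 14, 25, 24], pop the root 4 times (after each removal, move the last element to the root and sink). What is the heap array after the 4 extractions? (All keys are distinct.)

[11, 14, 20, 18, 24, 29, 25, 23, 19]

extract-min #1 returns 3:
  remove root 3; move last element 24 to root → [24, 5, 7, 18, 6, 20, 11, 23, 19, 29, 14, 25]
  24 vs smaller child 5 at index 1, swap → [5, 24, 7, 18, 6, 20, 11, 23, 19, 29, 14, 25]
  24 vs smaller child 6 at index 4, swap → [5, 6, 7, 18, 24, 20, 11, 23, 19, 29, 14, 25]
  24 vs smaller child 14 at index 10, swap → [5, 6, 7, 18, 14, 20, 11, 23, 19, 29, 24, 25]
extract-min #2 returns 5:
  remove root 5; move last element 25 to root → [25, 6, 7, 18, 14, 20, 11, 23, 19, 29, 24]
  25 vs smaller child 6 at index 1, swap → [6, 25, 7, 18, 14, 20, 11, 23, 19, 29, 24]
  25 vs smaller child 14 at index 4, swap → [6, 14, 7, 18, 25, 20, 11, 23, 19, 29, 24]
  25 vs smaller child 24 at index 10, swap → [6, 14, 7, 18, 24, 20, 11, 23, 19, 29, 25]
extract-min #3 returns 6:
  remove root 6; move last element 25 to root → [25, 14, 7, 18, 24, 20, 11, 23, 19, 29]
  25 vs smaller child 7 at index 2, swap → [7, 14, 25, 18, 24, 20, 11, 23, 19, 29]
  25 vs smaller child 11 at index 6, swap → [7, 14, 11, 18, 24, 20, 25, 23, 19, 29]
extract-min #4 returns 7:
  remove root 7; move last element 29 to root → [29, 14, 11, 18, 24, 20, 25, 23, 19]
  29 vs smaller child 11 at index 2, swap → [11, 14, 29, 18, 24, 20, 25, 23, 19]
  29 vs smaller child 20 at index 5, swap → [11, 14, 20, 18, 24, 29, 25, 23, 19]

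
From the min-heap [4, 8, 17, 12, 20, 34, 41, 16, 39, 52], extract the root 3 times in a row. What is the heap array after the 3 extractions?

[16, 20, 17, 39, 52, 34, 41]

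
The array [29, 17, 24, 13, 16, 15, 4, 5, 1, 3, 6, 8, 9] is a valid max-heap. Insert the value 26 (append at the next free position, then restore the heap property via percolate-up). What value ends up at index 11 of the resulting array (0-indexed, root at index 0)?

8

append 26 at index 13 → [29, 17, 24, 13, 16, 15, 4, 5, 1, 3, 6, 8, 9, 26]
26 > parent 4 at index 6, swap → [29, 17, 24, 13, 16, 15, 26, 5, 1, 3, 6, 8, 9, 4]
26 > parent 24 at index 2, swap → [29, 17, 26, 13, 16, 15, 24, 5, 1, 3, 6, 8, 9, 4]
resulting array: [29, 17, 26, 13, 16, 15, 24, 5, 1, 3, 6, 8, 9, 4]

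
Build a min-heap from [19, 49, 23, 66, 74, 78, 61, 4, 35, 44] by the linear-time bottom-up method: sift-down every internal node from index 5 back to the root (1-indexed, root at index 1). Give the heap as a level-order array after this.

[4, 19, 23, 35, 44, 78, 61, 66, 49, 74]

sift down from index 5:
  74 vs only child 44 at index 10, swap → [19, 49, 23, 66, 44, 78, 61, 4, 35, 74]
sift down from index 4:
  66 vs smaller child 4 at index 8, swap → [19, 49, 23, 4, 44, 78, 61, 66, 35, 74]
sift down from index 3: already satisfies heap property
sift down from index 2:
  49 vs smaller child 4 at index 4, swap → [19, 4, 23, 49, 44, 78, 61, 66, 35, 74]
  49 vs smaller child 35 at index 9, swap → [19, 4, 23, 35, 44, 78, 61, 66, 49, 74]
sift down from index 1:
  19 vs smaller child 4 at index 2, swap → [4, 19, 23, 35, 44, 78, 61, 66, 49, 74]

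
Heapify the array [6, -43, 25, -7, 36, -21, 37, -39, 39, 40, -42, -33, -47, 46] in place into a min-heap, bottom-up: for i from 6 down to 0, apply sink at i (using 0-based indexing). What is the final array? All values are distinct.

[-47, -43, -33, -39, -42, -21, 37, -7, 39, 40, 36, 25, 6, 46]

sift down from index 6: already satisfies heap property
sift down from index 5:
  -21 vs smaller child -47 at index 12, swap → [6, -43, 25, -7, 36, -47, 37, -39, 39, 40, -42, -33, -21, 46]
sift down from index 4:
  36 vs smaller child -42 at index 10, swap → [6, -43, 25, -7, -42, -47, 37, -39, 39, 40, 36, -33, -21, 46]
sift down from index 3:
  -7 vs smaller child -39 at index 7, swap → [6, -43, 25, -39, -42, -47, 37, -7, 39, 40, 36, -33, -21, 46]
sift down from index 2:
  25 vs smaller child -47 at index 5, swap → [6, -43, -47, -39, -42, 25, 37, -7, 39, 40, 36, -33, -21, 46]
  25 vs smaller child -33 at index 11, swap → [6, -43, -47, -39, -42, -33, 37, -7, 39, 40, 36, 25, -21, 46]
sift down from index 1: already satisfies heap property
sift down from index 0:
  6 vs smaller child -47 at index 2, swap → [-47, -43, 6, -39, -42, -33, 37, -7, 39, 40, 36, 25, -21, 46]
  6 vs smaller child -33 at index 5, swap → [-47, -43, -33, -39, -42, 6, 37, -7, 39, 40, 36, 25, -21, 46]
  6 vs smaller child -21 at index 12, swap → [-47, -43, -33, -39, -42, -21, 37, -7, 39, 40, 36, 25, 6, 46]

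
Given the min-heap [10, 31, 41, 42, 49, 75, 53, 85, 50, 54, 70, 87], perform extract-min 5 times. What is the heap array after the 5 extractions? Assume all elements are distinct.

[50, 54, 53, 85, 87, 75, 70]

extract-min #1 returns 10:
  remove root 10; move last element 87 to root → [87, 31, 41, 42, 49, 75, 53, 85, 50, 54, 70]
  87 vs smaller child 31 at index 1, swap → [31, 87, 41, 42, 49, 75, 53, 85, 50, 54, 70]
  87 vs smaller child 42 at index 3, swap → [31, 42, 41, 87, 49, 75, 53, 85, 50, 54, 70]
  87 vs smaller child 50 at index 8, swap → [31, 42, 41, 50, 49, 75, 53, 85, 87, 54, 70]
extract-min #2 returns 31:
  remove root 31; move last element 70 to root → [70, 42, 41, 50, 49, 75, 53, 85, 87, 54]
  70 vs smaller child 41 at index 2, swap → [41, 42, 70, 50, 49, 75, 53, 85, 87, 54]
  70 vs smaller child 53 at index 6, swap → [41, 42, 53, 50, 49, 75, 70, 85, 87, 54]
extract-min #3 returns 41:
  remove root 41; move last element 54 to root → [54, 42, 53, 50, 49, 75, 70, 85, 87]
  54 vs smaller child 42 at index 1, swap → [42, 54, 53, 50, 49, 75, 70, 85, 87]
  54 vs smaller child 49 at index 4, swap → [42, 49, 53, 50, 54, 75, 70, 85, 87]
extract-min #4 returns 42:
  remove root 42; move last element 87 to root → [87, 49, 53, 50, 54, 75, 70, 85]
  87 vs smaller child 49 at index 1, swap → [49, 87, 53, 50, 54, 75, 70, 85]
  87 vs smaller child 50 at index 3, swap → [49, 50, 53, 87, 54, 75, 70, 85]
  87 vs only child 85 at index 7, swap → [49, 50, 53, 85, 54, 75, 70, 87]
extract-min #5 returns 49:
  remove root 49; move last element 87 to root → [87, 50, 53, 85, 54, 75, 70]
  87 vs smaller child 50 at index 1, swap → [50, 87, 53, 85, 54, 75, 70]
  87 vs smaller child 54 at index 4, swap → [50, 54, 53, 85, 87, 75, 70]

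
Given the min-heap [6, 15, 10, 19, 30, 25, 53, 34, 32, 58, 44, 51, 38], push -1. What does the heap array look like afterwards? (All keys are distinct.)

[-1, 15, 6, 19, 30, 25, 10, 34, 32, 58, 44, 51, 38, 53]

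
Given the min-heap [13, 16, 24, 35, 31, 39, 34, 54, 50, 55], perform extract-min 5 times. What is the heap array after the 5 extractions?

extract-min #1 returns 13:
  remove root 13; move last element 55 to root → [55, 16, 24, 35, 31, 39, 34, 54, 50]
  55 vs smaller child 16 at index 1, swap → [16, 55, 24, 35, 31, 39, 34, 54, 50]
  55 vs smaller child 31 at index 4, swap → [16, 31, 24, 35, 55, 39, 34, 54, 50]
extract-min #2 returns 16:
  remove root 16; move last element 50 to root → [50, 31, 24, 35, 55, 39, 34, 54]
  50 vs smaller child 24 at index 2, swap → [24, 31, 50, 35, 55, 39, 34, 54]
  50 vs smaller child 34 at index 6, swap → [24, 31, 34, 35, 55, 39, 50, 54]
extract-min #3 returns 24:
  remove root 24; move last element 54 to root → [54, 31, 34, 35, 55, 39, 50]
  54 vs smaller child 31 at index 1, swap → [31, 54, 34, 35, 55, 39, 50]
  54 vs smaller child 35 at index 3, swap → [31, 35, 34, 54, 55, 39, 50]
extract-min #4 returns 31:
  remove root 31; move last element 50 to root → [50, 35, 34, 54, 55, 39]
  50 vs smaller child 34 at index 2, swap → [34, 35, 50, 54, 55, 39]
  50 vs only child 39 at index 5, swap → [34, 35, 39, 54, 55, 50]
extract-min #5 returns 34:
  remove root 34; move last element 50 to root → [50, 35, 39, 54, 55]
  50 vs smaller child 35 at index 1, swap → [35, 50, 39, 54, 55]

[35, 50, 39, 54, 55]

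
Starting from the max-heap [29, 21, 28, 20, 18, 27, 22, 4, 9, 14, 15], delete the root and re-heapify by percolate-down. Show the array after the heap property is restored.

[28, 21, 27, 20, 18, 15, 22, 4, 9, 14]

remove root 29; move last element 15 to root → [15, 21, 28, 20, 18, 27, 22, 4, 9, 14]
15 vs larger child 28 at index 2, swap → [28, 21, 15, 20, 18, 27, 22, 4, 9, 14]
15 vs larger child 27 at index 5, swap → [28, 21, 27, 20, 18, 15, 22, 4, 9, 14]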